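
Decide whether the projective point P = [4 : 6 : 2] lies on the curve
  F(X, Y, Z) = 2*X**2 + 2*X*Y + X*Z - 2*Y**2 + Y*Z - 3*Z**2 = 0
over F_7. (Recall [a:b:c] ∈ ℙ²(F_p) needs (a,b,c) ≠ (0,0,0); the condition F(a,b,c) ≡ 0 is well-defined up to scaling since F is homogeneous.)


F(4,6,2) ≡ 2 (mod 7); P is NOT on the curve.

Evaluate F(4, 6, 2) term-by-term (mod 7).
  2*X**2 ↦ 2·16·1·1 = 32
  2*X*Y ↦ 2·4·6·1 = 48
  X*Z ↦ 1·4·1·2 = 8
  -2*Y**2 ↦ -2·1·36·1 = -72
  Y*Z ↦ 1·1·6·2 = 12
  -3*Z**2 ↦ -3·1·1·4 = -12
Sum: F(4, 6, 2) = (32) + (48) + (8) + (-72) + (12) + (-12) = 16.
Reducing mod 7: 16 ≡ 2 (mod 7).
Since F(a, b, c) ≡ 2 ≠ 0 (mod 7), P does NOT lie on the curve.


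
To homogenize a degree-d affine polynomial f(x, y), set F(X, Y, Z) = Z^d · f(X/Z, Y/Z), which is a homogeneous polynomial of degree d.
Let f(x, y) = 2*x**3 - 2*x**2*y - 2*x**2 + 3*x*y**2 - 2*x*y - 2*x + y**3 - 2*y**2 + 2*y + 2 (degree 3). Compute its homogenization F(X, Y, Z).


F(X, Y, Z) = 2*X**3 - 2*X**2*Y - 2*X**2*Z + 3*X*Y**2 - 2*X*Y*Z - 2*X*Z**2 + Y**3 - 2*Y**2*Z + 2*Y*Z**2 + 2*Z**3

deg(f) = 3.
Substitute x = X/Z, y = Y/Z into f, then multiply by Z^3.
  monomial 2·x^3·y^0 ↦ 2·X^3·Y^0·Z^0.
  monomial -2·x^2·y^1 ↦ -2·X^2·Y^1·Z^0.
  monomial -2·x^2·y^0 ↦ -2·X^2·Y^0·Z^1.
  monomial 3·x^1·y^2 ↦ 3·X^1·Y^2·Z^0.
  monomial -2·x^1·y^1 ↦ -2·X^1·Y^1·Z^1.
  monomial -2·x^1·y^0 ↦ -2·X^1·Y^0·Z^2.
  monomial 1·x^0·y^3 ↦ 1·X^0·Y^3·Z^0.
  monomial -2·x^0·y^2 ↦ -2·X^0·Y^2·Z^1.
  monomial 2·x^0·y^1 ↦ 2·X^0·Y^1·Z^2.
  monomial 2·x^0·y^0 ↦ 2·X^0·Y^0·Z^3.
Collecting: F(X, Y, Z) = 2*X**3 - 2*X**2*Y - 2*X**2*Z + 3*X*Y**2 - 2*X*Y*Z - 2*X*Z**2 + Y**3 - 2*Y**2*Z + 2*Y*Z**2 + 2*Z**3.


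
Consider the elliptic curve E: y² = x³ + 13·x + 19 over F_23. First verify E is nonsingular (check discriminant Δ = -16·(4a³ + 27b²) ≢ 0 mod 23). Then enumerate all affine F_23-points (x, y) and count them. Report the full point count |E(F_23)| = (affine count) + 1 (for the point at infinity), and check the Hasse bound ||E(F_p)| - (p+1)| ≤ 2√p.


Affine points = {(3, 4), (3, 19), (5, 5), (5, 18), (7, 4), (7, 19), (13, 4), (13, 19), (14, 1), (14, 22), (15, 1), (15, 22), (17, 1), (17, 22), (18, 6), (18, 17), (19, 8), (19, 15), (21, 10), (21, 13)}; affine count = 20; |E(F_23)| = 21.

Discriminant check: Δ ∝ 4a³ + 27b² = 4·13³ + 27·19² = 4·2197 + 27·361 ≡ 20 (mod 23). Nonzero ⇒ E is nonsingular.
For each x ∈ F_23, compute rhs = x³ + 13·x + 19 mod 23, then count y ∈ F_23 with y² ≡ rhs.
  x = 0: rhs = 19, matching y values: none (0 points).
  x = 1: rhs = 10, matching y values: none (0 points).
  x = 2: rhs = 7, matching y values: none (0 points).
  x = 3: rhs = 16, matching y values: 4, 19 (2 points).
  x = 4: rhs = 20, matching y values: none (0 points).
  x = 5: rhs = 2, matching y values: 5, 18 (2 points).
  x = 6: rhs = 14, matching y values: none (0 points).
  x = 7: rhs = 16, matching y values: 4, 19 (2 points).
  x = 8: rhs = 14, matching y values: none (0 points).
  x = 9: rhs = 14, matching y values: none (0 points).
  x = 10: rhs = 22, matching y values: none (0 points).
  x = 11: rhs = 21, matching y values: none (0 points).
  x = 12: rhs = 17, matching y values: none (0 points).
  x = 13: rhs = 16, matching y values: 4, 19 (2 points).
  x = 14: rhs = 1, matching y values: 1, 22 (2 points).
  x = 15: rhs = 1, matching y values: 1, 22 (2 points).
  x = 16: rhs = 22, matching y values: none (0 points).
  x = 17: rhs = 1, matching y values: 1, 22 (2 points).
  x = 18: rhs = 13, matching y values: 6, 17 (2 points).
  x = 19: rhs = 18, matching y values: 8, 15 (2 points).
  x = 20: rhs = 22, matching y values: none (0 points).
  x = 21: rhs = 8, matching y values: 10, 13 (2 points).
  x = 22: rhs = 5, matching y values: none (0 points).
Total affine count: 20.
Full point count |E(F_23)| = 20 + 1 = 21.
Hasse bound: |21 − (23+1)| = |-3| = 3 ≤ 2√23 ≈ 9.5917 ✓.


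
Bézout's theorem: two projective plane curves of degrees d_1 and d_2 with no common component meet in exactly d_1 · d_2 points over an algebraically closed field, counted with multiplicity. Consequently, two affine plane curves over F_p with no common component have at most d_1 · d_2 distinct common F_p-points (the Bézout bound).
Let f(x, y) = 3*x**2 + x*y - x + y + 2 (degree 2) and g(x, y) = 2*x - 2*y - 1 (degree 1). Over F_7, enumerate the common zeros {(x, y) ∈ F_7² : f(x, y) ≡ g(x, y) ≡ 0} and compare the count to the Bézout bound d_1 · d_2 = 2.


Common zeros: ∅; count = 0; Bézout bound = 2.

deg(f) = 2, deg(g) = 1, so Bézout bound = 2.
Scan x ∈ F_7. For each x, list the y ∈ F_7 with f(x, y) ≡ 0 and those with g(x, y) ≡ 0 (mod 7); the common zeros in that column are the intersection.
  x = 0: f ≡ 0 at y ∈ {5}; g ≡ 0 at y ∈ {3}; common: ∅.
  x = 1: f ≡ 0 at y ∈ {5}; g ≡ 0 at y ∈ {4}; common: ∅.
  x = 2: f ≡ 0 at y ∈ {3}; g ≡ 0 at y ∈ {5}; common: ∅.
  x = 3: f ≡ 0 at y ∈ {4}; g ≡ 0 at y ∈ {6}; common: ∅.
  x = 4: f ≡ 0 at y ∈ {2}; g ≡ 0 at y ∈ {0}; common: ∅.
  x = 5: f ≡ 0 at y ∈ {2}; g ≡ 0 at y ∈ {1}; common: ∅.
  x = 6: f ≡ 0 at y ∈ ∅; g ≡ 0 at y ∈ {2}; common: ∅.
Collecting: common zeros = ∅, so the count is 0.
Comparison with the Bézout bound: 0 ≤ 2 = deg(f)·deg(g), as expected for curves with no common component (the affine F_7-count falls short of the bound because intersections may lie at infinity, over extension fields, or carry multiplicity).


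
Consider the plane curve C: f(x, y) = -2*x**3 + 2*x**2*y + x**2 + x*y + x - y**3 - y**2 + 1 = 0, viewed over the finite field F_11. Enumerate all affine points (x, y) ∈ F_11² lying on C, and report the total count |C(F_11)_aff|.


Affine F_11-points: {(0, 2), (3, 1), (3, 2), (3, 7), (4, 5), (4, 6), (4, 10), (5, 2), (6, 8), (7, 7), (9, 9)}; count = 11.

For each of the 121 pairs (x, y) ∈ F_11², evaluate f(x, y) mod 11. Record the zeros.
  x = 0: [0↦1, 1↦10, 2↦0, 3↦9, 4↦9, 5↦5, 6↦2, 7↦5, 8↦8, 9↦5, 10↦1]  zeros at y ∈ {2}
  x = 1: [0↦1, 1↦2, 2↦6, 3↦7, 4↦10, 5↦9, 6↦9, 7↦4, 8↦10, 9↦10, 10↦9]  zeros at y ∈ ∅
  x = 2: [0↦2, 1↦10, 2↦10, 3↦7, 4↦6, 5↦1, 6↦8, 7↦10, 8↦1, 9↦8, 10↦3]  zeros at y ∈ ∅
  x = 3: [0↦3, 1↦0, 2↦0, 3↦8, 4↦7, 5↦2, 6↦9, 7↦0, 8↦2, 9↦9, 10↦4]  zeros at y ∈ {1, 2, 7}
  x = 4: [0↦3, 1↦4, 2↦8, 3↦9, 4↦1, 5↦0, 6↦0, 7↦6, 8↦1, 9↦1, 10↦0]  zeros at y ∈ {5, 6, 10}
  x = 5: [0↦1, 1↦10, 2↦0, 3↦9, 4↦9, 5↦5, 6↦2, 7↦5, 8↦8, 9↦5, 10↦1]  zeros at y ∈ {2}
  x = 6: [0↦7, 1↦6, 2↦8, 3↦7, 4↦8, 5↦5, 6↦3, 7↦7, 8↦0, 9↦9, 10↦6]  zeros at y ∈ {8}
  x = 7: [0↦9, 1↦2, 2↦9, 3↦2, 4↦8, 5↦10, 6↦2, 7↦0, 8↦9, 9↦1, 10↦3]  zeros at y ∈ {7}
  x = 8: [0↦6, 1↦8, 2↦2, 3↦4, 4↦8, 5↦8, 6↦9, 7↦5, 8↦1, 9↦2, 10↦2]  zeros at y ∈ ∅
  x = 9: [0↦8, 1↦1, 2↦8, 3↦1, 4↦7, 5↦9, 6↦1, 7↦10, 8↦8, 9↦0, 10↦2]  zeros at y ∈ {9}
  x = 10: [0↦3, 1↦2, 2↦4, 3↦3, 4↦4, 5↦1, 6↦10, 7↦3, 8↦7, 9↦5, 10↦2]  zeros at y ∈ ∅
Collecting zeros: affine points = {(0, 2), (3, 1), (3, 2), (3, 7), (4, 5), (4, 6), (4, 10), (5, 2), (6, 8), (7, 7), (9, 9)}.
Total count |C(F_11)_aff| = 11.


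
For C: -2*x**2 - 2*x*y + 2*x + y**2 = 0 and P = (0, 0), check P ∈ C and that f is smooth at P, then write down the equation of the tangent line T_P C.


Tangent line at P: 2*x = 0.

Step 1: f(0, 0) = 0, so P lies on C.
Step 2: partial derivatives
  f_x(x, y) = -4*x - 2*y + 2, f_y(x, y) = -2*x + 2*y.
  f_x(P) = 2, f_y(P) = 0 (gradient nonzero, so P is smooth).
Step 3: tangent line at P: 2·(x − 0) + 0·(y − 0) = 0.
Expanding: 2*x = 0.


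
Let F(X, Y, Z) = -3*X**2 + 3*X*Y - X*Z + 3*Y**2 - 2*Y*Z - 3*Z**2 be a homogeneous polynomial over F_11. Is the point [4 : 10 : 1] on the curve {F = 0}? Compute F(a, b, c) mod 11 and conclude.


F(4,10,1) ≡ 4 (mod 11); P is NOT on the curve.

Evaluate F(4, 10, 1) term-by-term (mod 11).
  -3*X**2 ↦ -3·16·1·1 = -48
  3*X*Y ↦ 3·4·10·1 = 120
  -X*Z ↦ -1·4·1·1 = -4
  3*Y**2 ↦ 3·1·100·1 = 300
  -2*Y*Z ↦ -2·1·10·1 = -20
  -3*Z**2 ↦ -3·1·1·1 = -3
Sum: F(4, 10, 1) = (-48) + (120) + (-4) + (300) + (-20) + (-3) = 345.
Reducing mod 11: 345 ≡ 4 (mod 11).
Since F(a, b, c) ≡ 4 ≠ 0 (mod 11), P does NOT lie on the curve.


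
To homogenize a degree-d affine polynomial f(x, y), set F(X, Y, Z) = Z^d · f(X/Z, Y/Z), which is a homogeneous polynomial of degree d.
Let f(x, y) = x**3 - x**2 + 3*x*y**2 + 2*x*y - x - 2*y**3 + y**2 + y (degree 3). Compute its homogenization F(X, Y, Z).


F(X, Y, Z) = X**3 - X**2*Z + 3*X*Y**2 + 2*X*Y*Z - X*Z**2 - 2*Y**3 + Y**2*Z + Y*Z**2

deg(f) = 3.
Substitute x = X/Z, y = Y/Z into f, then multiply by Z^3.
  monomial 1·x^3·y^0 ↦ 1·X^3·Y^0·Z^0.
  monomial -1·x^2·y^0 ↦ -1·X^2·Y^0·Z^1.
  monomial 3·x^1·y^2 ↦ 3·X^1·Y^2·Z^0.
  monomial 2·x^1·y^1 ↦ 2·X^1·Y^1·Z^1.
  monomial -1·x^1·y^0 ↦ -1·X^1·Y^0·Z^2.
  monomial -2·x^0·y^3 ↦ -2·X^0·Y^3·Z^0.
  monomial 1·x^0·y^2 ↦ 1·X^0·Y^2·Z^1.
  monomial 1·x^0·y^1 ↦ 1·X^0·Y^1·Z^2.
Collecting: F(X, Y, Z) = X**3 - X**2*Z + 3*X*Y**2 + 2*X*Y*Z - X*Z**2 - 2*Y**3 + Y**2*Z + Y*Z**2.


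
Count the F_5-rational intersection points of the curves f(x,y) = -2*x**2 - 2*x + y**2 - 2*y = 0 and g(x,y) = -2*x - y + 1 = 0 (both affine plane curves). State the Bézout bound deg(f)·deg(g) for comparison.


Common zeros: ∅; count = 0; Bézout bound = 2.

deg(f) = 2, deg(g) = 1, so Bézout bound = 2.
Scan x ∈ F_5. For each x, list the y ∈ F_5 with f(x, y) ≡ 0 and those with g(x, y) ≡ 0 (mod 5); the common zeros in that column are the intersection.
  x = 0: f ≡ 0 at y ∈ {0, 2}; g ≡ 0 at y ∈ {1}; common: ∅.
  x = 1: f ≡ 0 at y ∈ {1}; g ≡ 0 at y ∈ {4}; common: ∅.
  x = 2: f ≡ 0 at y ∈ ∅; g ≡ 0 at y ∈ {2}; common: ∅.
  x = 3: f ≡ 0 at y ∈ {1}; g ≡ 0 at y ∈ {0}; common: ∅.
  x = 4: f ≡ 0 at y ∈ {0, 2}; g ≡ 0 at y ∈ {3}; common: ∅.
Collecting: common zeros = ∅, so the count is 0.
Comparison with the Bézout bound: 0 ≤ 2 = deg(f)·deg(g), as expected for curves with no common component (the affine F_5-count falls short of the bound because intersections may lie at infinity, over extension fields, or carry multiplicity).


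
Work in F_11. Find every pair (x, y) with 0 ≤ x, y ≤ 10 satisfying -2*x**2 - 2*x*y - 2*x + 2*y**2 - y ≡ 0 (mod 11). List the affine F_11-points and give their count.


Affine F_11-points: {(0, 0), (0, 6), (2, 4), (4, 4), (4, 6), (6, 5), (6, 7), (8, 7), (10, 0), (10, 5)}; count = 10.

For each of the 121 pairs (x, y) ∈ F_11², evaluate f(x, y) mod 11. Record the zeros.
  x = 0: [0↦0, 1↦1, 2↦6, 3↦4, 4↦6, 5↦1, 6↦0, 7↦3, 8↦10, 9↦10, 10↦3]  zeros at y ∈ {0, 6}
  x = 1: [0↦7, 1↦6, 2↦9, 3↦5, 4↦5, 5↦9, 6↦6, 7↦7, 8↦1, 9↦10, 10↦1]  zeros at y ∈ ∅
  x = 2: [0↦10, 1↦7, 2↦8, 3↦2, 4↦0, 5↦2, 6↦8, 7↦7, 8↦10, 9↦6, 10↦6]  zeros at y ∈ {4}
  x = 3: [0↦9, 1↦4, 2↦3, 3↦6, 4↦2, 5↦2, 6↦6, 7↦3, 8↦4, 9↦9, 10↦7]  zeros at y ∈ ∅
  x = 4: [0↦4, 1↦8, 2↦5, 3↦6, 4↦0, 5↦9, 6↦0, 7↦6, 8↦5, 9↦8, 10↦4]  zeros at y ∈ {4, 6}
  x = 5: [0↦6, 1↦8, 2↦3, 3↦2, 4↦5, 5↦1, 6↦1, 7↦5, 8↦2, 9↦3, 10↦8]  zeros at y ∈ ∅
  x = 6: [0↦4, 1↦4, 2↦8, 3↦5, 4↦6, 5↦0, 6↦9, 7↦0, 8↦6, 9↦5, 10↦8]  zeros at y ∈ {5, 7}
  x = 7: [0↦9, 1↦7, 2↦9, 3↦4, 4↦3, 5↦6, 6↦2, 7↦2, 8↦6, 9↦3, 10↦4]  zeros at y ∈ ∅
  x = 8: [0↦10, 1↦6, 2↦6, 3↦10, 4↦7, 5↦8, 6↦2, 7↦0, 8↦2, 9↦8, 10↦7]  zeros at y ∈ {7}
  x = 9: [0↦7, 1↦1, 2↦10, 3↦1, 4↦7, 5↦6, 6↦9, 7↦5, 8↦5, 9↦9, 10↦6]  zeros at y ∈ ∅
  x = 10: [0↦0, 1↦3, 2↦10, 3↦10, 4↦3, 5↦0, 6↦1, 7↦6, 8↦4, 9↦6, 10↦1]  zeros at y ∈ {0, 5}
Collecting zeros: affine points = {(0, 0), (0, 6), (2, 4), (4, 4), (4, 6), (6, 5), (6, 7), (8, 7), (10, 0), (10, 5)}.
Total count |C(F_11)_aff| = 10.


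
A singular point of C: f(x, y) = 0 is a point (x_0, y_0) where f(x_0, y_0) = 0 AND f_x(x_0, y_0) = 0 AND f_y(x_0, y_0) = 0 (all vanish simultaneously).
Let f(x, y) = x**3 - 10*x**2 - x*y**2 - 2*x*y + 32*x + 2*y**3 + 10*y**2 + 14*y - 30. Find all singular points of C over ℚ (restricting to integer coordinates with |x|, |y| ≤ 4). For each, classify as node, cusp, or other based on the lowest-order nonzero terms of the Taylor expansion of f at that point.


Singular points: {(3, -1)}; classification: node.

Compute partial derivatives:
  f_x = 3*x**2 - 20*x - y**2 - 2*y + 32.
  f_y = -2*x*y - 2*x + 6*y**2 + 20*y + 14.
Scan x_0 ∈ {−4, ..., 4}. For each x_0, f_y(x_0, y) is a polynomial in y; find its integer roots y ∈ {−4, ..., 4}, then test f_x and f at those candidates.
  x = -4: f_y(-4, y) = 6*y**2 + 28*y + 22; vanishes at y ∈ {-1}. (-4, -1): f_x = 161 ≠ 0.
  x = -3: f_y(-3, y) = 6*y**2 + 26*y + 20; vanishes at y ∈ {-1}. (-3, -1): f_x = 120 ≠ 0.
  x = -2: f_y(-2, y) = 6*y**2 + 24*y + 18; vanishes at y ∈ {-3, -1}. (-2, -3): f_x = 81 ≠ 0; (-2, -1): f_x = 85 ≠ 0.
  x = -1: f_y(-1, y) = 6*y**2 + 22*y + 16; vanishes at y ∈ {-1}. (-1, -1): f_x = 56 ≠ 0.
  x = 0: f_y(0, y) = 6*y**2 + 20*y + 14; vanishes at y ∈ {-1}. (0, -1): f_x = 33 ≠ 0.
  x = 1: f_y(1, y) = 6*y**2 + 18*y + 12; vanishes at y ∈ {-2, -1}. (1, -2): f_x = 15 ≠ 0; (1, -1): f_x = 16 ≠ 0.
  x = 2: f_y(2, y) = 6*y**2 + 16*y + 10; vanishes at y ∈ {-1}. (2, -1): f_x = 5 ≠ 0.
  x = 3: f_y(3, y) = 6*y**2 + 14*y + 8; vanishes at y ∈ {-1}. (3, -1): f_x = 0, f = 0 — SINGULAR.
  x = 4: f_y(4, y) = 6*y**2 + 12*y + 6; vanishes at y ∈ {-1}. (4, -1): f_x = 1 ≠ 0.
Only singular point on the grid: (3, -1).
Classify: substitute x = 3 + u, y = -1 + v and expand: f = u**3 - u**2 - u*v**2 + 2*v**3 + v**2.
No constant or linear terms (consistent with a singular point). Quadratic part: -u**2 + v**2. Cubic part: u**3 - u*v**2 + 2*v**3.
The quadratic part v**2 - u**2 = (v − u)(v + u) splits into two distinct linear factors, so there are two distinct tangent lines y − -1 = ±(x − 3) — this is a node (ordinary double point).
Classification: node.


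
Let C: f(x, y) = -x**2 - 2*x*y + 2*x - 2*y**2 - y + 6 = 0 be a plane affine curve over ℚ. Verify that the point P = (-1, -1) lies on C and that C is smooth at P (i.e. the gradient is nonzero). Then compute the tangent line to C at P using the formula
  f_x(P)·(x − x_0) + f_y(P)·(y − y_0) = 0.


Tangent line at P: 6*x + 5*y + 11 = 0.

Step 1: f(-1, -1) = 0, so P lies on C.
Step 2: partial derivatives
  f_x(x, y) = -2*x - 2*y + 2, f_y(x, y) = -2*x - 4*y - 1.
  f_x(P) = 6, f_y(P) = 5 (gradient nonzero, so P is smooth).
Step 3: tangent line at P: 6·(x − -1) + 5·(y − -1) = 0.
Expanding: 6*x + 5*y + 11 = 0.


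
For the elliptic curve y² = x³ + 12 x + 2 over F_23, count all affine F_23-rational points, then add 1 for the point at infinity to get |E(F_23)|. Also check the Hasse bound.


Affine points = {(0, 5), (0, 18), (5, 7), (5, 16), (8, 9), (8, 14), (10, 8), (10, 15), (11, 4), (11, 19), (13, 3), (13, 20), (14, 4), (14, 19), (16, 9), (16, 14), (17, 6), (17, 17), (18, 1), (18, 22), (20, 10), (20, 13), (21, 4), (21, 19), (22, 9), (22, 14)}; affine count = 26; |E(F_23)| = 27.

Discriminant check: Δ ∝ 4a³ + 27b² = 4·12³ + 27·2² = 4·1728 + 27·4 ≡ 5 (mod 23). Nonzero ⇒ E is nonsingular.
For each x ∈ F_23, compute rhs = x³ + 12·x + 2 mod 23, then count y ∈ F_23 with y² ≡ rhs.
  x = 0: rhs = 2, matching y values: 5, 18 (2 points).
  x = 1: rhs = 15, matching y values: none (0 points).
  x = 2: rhs = 11, matching y values: none (0 points).
  x = 3: rhs = 19, matching y values: none (0 points).
  x = 4: rhs = 22, matching y values: none (0 points).
  x = 5: rhs = 3, matching y values: 7, 16 (2 points).
  x = 6: rhs = 14, matching y values: none (0 points).
  x = 7: rhs = 15, matching y values: none (0 points).
  x = 8: rhs = 12, matching y values: 9, 14 (2 points).
  x = 9: rhs = 11, matching y values: none (0 points).
  x = 10: rhs = 18, matching y values: 8, 15 (2 points).
  x = 11: rhs = 16, matching y values: 4, 19 (2 points).
  x = 12: rhs = 11, matching y values: none (0 points).
  x = 13: rhs = 9, matching y values: 3, 20 (2 points).
  x = 14: rhs = 16, matching y values: 4, 19 (2 points).
  x = 15: rhs = 15, matching y values: none (0 points).
  x = 16: rhs = 12, matching y values: 9, 14 (2 points).
  x = 17: rhs = 13, matching y values: 6, 17 (2 points).
  x = 18: rhs = 1, matching y values: 1, 22 (2 points).
  x = 19: rhs = 5, matching y values: none (0 points).
  x = 20: rhs = 8, matching y values: 10, 13 (2 points).
  x = 21: rhs = 16, matching y values: 4, 19 (2 points).
  x = 22: rhs = 12, matching y values: 9, 14 (2 points).
Total affine count: 26.
Full point count |E(F_23)| = 26 + 1 = 27.
Hasse bound: |27 − (23+1)| = |3| = 3 ≤ 2√23 ≈ 9.5917 ✓.


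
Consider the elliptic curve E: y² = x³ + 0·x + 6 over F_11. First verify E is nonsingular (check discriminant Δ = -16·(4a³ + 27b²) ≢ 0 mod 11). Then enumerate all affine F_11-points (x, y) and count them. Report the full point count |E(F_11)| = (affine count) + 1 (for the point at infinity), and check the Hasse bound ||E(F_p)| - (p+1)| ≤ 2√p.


Affine points = {(2, 5), (2, 6), (3, 0), (4, 2), (4, 9), (8, 1), (8, 10), (9, 3), (9, 8), (10, 4), (10, 7)}; affine count = 11; |E(F_11)| = 12.

Discriminant check: Δ ∝ 4a³ + 27b² = 4·0³ + 27·6² = 4·0 + 27·36 ≡ 4 (mod 11). Nonzero ⇒ E is nonsingular.
For each x ∈ F_11, compute rhs = x³ + 0·x + 6 mod 11, then count y ∈ F_11 with y² ≡ rhs.
  x = 0: rhs = 6, matching y values: none (0 points).
  x = 1: rhs = 7, matching y values: none (0 points).
  x = 2: rhs = 3, matching y values: 5, 6 (2 points).
  x = 3: rhs = 0, matching y values: 0 (1 points).
  x = 4: rhs = 4, matching y values: 2, 9 (2 points).
  x = 5: rhs = 10, matching y values: none (0 points).
  x = 6: rhs = 2, matching y values: none (0 points).
  x = 7: rhs = 8, matching y values: none (0 points).
  x = 8: rhs = 1, matching y values: 1, 10 (2 points).
  x = 9: rhs = 9, matching y values: 3, 8 (2 points).
  x = 10: rhs = 5, matching y values: 4, 7 (2 points).
Total affine count: 11.
Full point count |E(F_11)| = 11 + 1 = 12.
Hasse bound: |12 − (11+1)| = |0| = 0 ≤ 2√11 ≈ 6.6332 ✓.


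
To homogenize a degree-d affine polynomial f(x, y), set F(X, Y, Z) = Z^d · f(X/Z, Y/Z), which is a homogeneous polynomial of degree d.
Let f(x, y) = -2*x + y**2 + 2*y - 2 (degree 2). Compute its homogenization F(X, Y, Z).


F(X, Y, Z) = -2*X*Z + Y**2 + 2*Y*Z - 2*Z**2

deg(f) = 2.
Substitute x = X/Z, y = Y/Z into f, then multiply by Z^2.
  monomial -2·x^1·y^0 ↦ -2·X^1·Y^0·Z^1.
  monomial 1·x^0·y^2 ↦ 1·X^0·Y^2·Z^0.
  monomial 2·x^0·y^1 ↦ 2·X^0·Y^1·Z^1.
  monomial -2·x^0·y^0 ↦ -2·X^0·Y^0·Z^2.
Collecting: F(X, Y, Z) = -2*X*Z + Y**2 + 2*Y*Z - 2*Z**2.


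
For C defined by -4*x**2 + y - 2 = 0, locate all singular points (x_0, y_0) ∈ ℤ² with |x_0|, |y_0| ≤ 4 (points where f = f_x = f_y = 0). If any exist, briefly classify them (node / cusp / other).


No singular points in the scanned grid; C is smooth there.

Compute partial derivatives:
  f_x = -8*x.
  f_y = 1.
f_y = 1 is a nonzero constant, so f_y never vanishes: no point (x, y) can satisfy f = f_x = f_y = 0. In particular no (x, y) ∈ {−4, ..., 4}² is singular; the curve is smooth.


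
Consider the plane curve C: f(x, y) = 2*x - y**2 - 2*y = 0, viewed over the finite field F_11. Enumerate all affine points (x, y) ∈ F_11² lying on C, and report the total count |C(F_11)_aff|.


Affine F_11-points: {(0, 0), (0, 9), (1, 4), (1, 5), (2, 3), (2, 6), (4, 2), (4, 7), (5, 10), (7, 1), (7, 8)}; count = 11.

For each of the 121 pairs (x, y) ∈ F_11², evaluate f(x, y) mod 11. Record the zeros.
  x = 0: [0↦0, 1↦8, 2↦3, 3↦7, 4↦9, 5↦9, 6↦7, 7↦3, 8↦8, 9↦0, 10↦1]  zeros at y ∈ {0, 9}
  x = 1: [0↦2, 1↦10, 2↦5, 3↦9, 4↦0, 5↦0, 6↦9, 7↦5, 8↦10, 9↦2, 10↦3]  zeros at y ∈ {4, 5}
  x = 2: [0↦4, 1↦1, 2↦7, 3↦0, 4↦2, 5↦2, 6↦0, 7↦7, 8↦1, 9↦4, 10↦5]  zeros at y ∈ {3, 6}
  x = 3: [0↦6, 1↦3, 2↦9, 3↦2, 4↦4, 5↦4, 6↦2, 7↦9, 8↦3, 9↦6, 10↦7]  zeros at y ∈ ∅
  x = 4: [0↦8, 1↦5, 2↦0, 3↦4, 4↦6, 5↦6, 6↦4, 7↦0, 8↦5, 9↦8, 10↦9]  zeros at y ∈ {2, 7}
  x = 5: [0↦10, 1↦7, 2↦2, 3↦6, 4↦8, 5↦8, 6↦6, 7↦2, 8↦7, 9↦10, 10↦0]  zeros at y ∈ {10}
  x = 6: [0↦1, 1↦9, 2↦4, 3↦8, 4↦10, 5↦10, 6↦8, 7↦4, 8↦9, 9↦1, 10↦2]  zeros at y ∈ ∅
  x = 7: [0↦3, 1↦0, 2↦6, 3↦10, 4↦1, 5↦1, 6↦10, 7↦6, 8↦0, 9↦3, 10↦4]  zeros at y ∈ {1, 8}
  x = 8: [0↦5, 1↦2, 2↦8, 3↦1, 4↦3, 5↦3, 6↦1, 7↦8, 8↦2, 9↦5, 10↦6]  zeros at y ∈ ∅
  x = 9: [0↦7, 1↦4, 2↦10, 3↦3, 4↦5, 5↦5, 6↦3, 7↦10, 8↦4, 9↦7, 10↦8]  zeros at y ∈ ∅
  x = 10: [0↦9, 1↦6, 2↦1, 3↦5, 4↦7, 5↦7, 6↦5, 7↦1, 8↦6, 9↦9, 10↦10]  zeros at y ∈ ∅
Collecting zeros: affine points = {(0, 0), (0, 9), (1, 4), (1, 5), (2, 3), (2, 6), (4, 2), (4, 7), (5, 10), (7, 1), (7, 8)}.
Total count |C(F_11)_aff| = 11.


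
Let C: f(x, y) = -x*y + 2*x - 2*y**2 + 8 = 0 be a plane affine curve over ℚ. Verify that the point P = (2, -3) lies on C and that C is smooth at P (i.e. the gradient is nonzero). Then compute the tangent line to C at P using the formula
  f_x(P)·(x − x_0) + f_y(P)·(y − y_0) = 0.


Tangent line at P: 5*x + 10*y + 20 = 0.

Step 1: f(2, -3) = 0, so P lies on C.
Step 2: partial derivatives
  f_x(x, y) = 2 - y, f_y(x, y) = -x - 4*y.
  f_x(P) = 5, f_y(P) = 10 (gradient nonzero, so P is smooth).
Step 3: tangent line at P: 5·(x − 2) + 10·(y − -3) = 0.
Expanding: 5*x + 10*y + 20 = 0.


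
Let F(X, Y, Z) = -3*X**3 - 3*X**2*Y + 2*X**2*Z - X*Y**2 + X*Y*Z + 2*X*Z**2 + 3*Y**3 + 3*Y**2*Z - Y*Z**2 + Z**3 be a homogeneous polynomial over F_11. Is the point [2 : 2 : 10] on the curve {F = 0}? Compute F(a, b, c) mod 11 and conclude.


F(2,2,10) ≡ 0 (mod 11); P is on the curve.

Evaluate F(2, 2, 10) term-by-term (mod 11).
  -3*X**3 ↦ -3·8·1·1 = -24
  -3*X**2*Y ↦ -3·4·2·1 = -24
  2*X**2*Z ↦ 2·4·1·10 = 80
  -X*Y**2 ↦ -1·2·4·1 = -8
  X*Y*Z ↦ 1·2·2·10 = 40
  2*X*Z**2 ↦ 2·2·1·100 = 400
  3*Y**3 ↦ 3·1·8·1 = 24
  3*Y**2*Z ↦ 3·1·4·10 = 120
  -Y*Z**2 ↦ -1·1·2·100 = -200
  Z**3 ↦ 1·1·1·1000 = 1000
Sum: F(2, 2, 10) = (-24) + (-24) + (80) + (-8) + (40) + (400) + (24) + (120) + (-200) + (1000) = 1408.
Reducing mod 11: 1408 ≡ 0 (mod 11).
Since F(a, b, c) ≡ 0 (mod 11), P lies on the curve.


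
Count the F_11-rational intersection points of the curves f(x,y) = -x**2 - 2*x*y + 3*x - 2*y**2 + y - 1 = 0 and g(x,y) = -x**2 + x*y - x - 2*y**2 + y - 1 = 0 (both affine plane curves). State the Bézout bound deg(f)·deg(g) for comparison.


Common zeros: {(0, 8), (0, 9)}; count = 2; Bézout bound = 4.

deg(f) = 2, deg(g) = 2, so Bézout bound = 4.
Scan x ∈ F_11. For each x, list the y ∈ F_11 with f(x, y) ≡ 0 and those with g(x, y) ≡ 0 (mod 11); the common zeros in that column are the intersection.
  x = 0: f ≡ 0 at y ∈ {8, 9}; g ≡ 0 at y ∈ {8, 9}; common: {8, 9}.
  x = 1: f ≡ 0 at y ∈ {6, 10}; g ≡ 0 at y ∈ ∅; common: ∅.
  x = 2: f ≡ 0 at y ∈ ∅; g ≡ 0 at y ∈ ∅; common: ∅.
  x = 3: f ≡ 0 at y ∈ ∅; g ≡ 0 at y ∈ {1}; common: ∅.
  x = 4: f ≡ 0 at y ∈ {3, 10}; g ≡ 0 at y ∈ {4}; common: ∅.
  x = 5: f ≡ 0 at y ∈ {0, 1}; g ≡ 0 at y ∈ ∅; common: ∅.
  x = 6: f ≡ 0 at y ∈ ∅; g ≡ 0 at y ∈ ∅; common: ∅.
  x = 7: f ≡ 0 at y ∈ {1, 9}; g ≡ 0 at y ∈ {7, 8}; common: ∅.
  x = 8: f ≡ 0 at y ∈ ∅; g ≡ 0 at y ∈ {1, 9}; common: ∅.
  x = 9: f ≡ 0 at y ∈ {0, 8}; g ≡ 0 at y ∈ ∅; common: ∅.
  x = 10: f ≡ 0 at y ∈ ∅; g ≡ 0 at y ∈ {4, 7}; common: ∅.
Collecting: common zeros = {(0, 8), (0, 9)}, so the count is 2.
Comparison with the Bézout bound: 2 ≤ 4 = deg(f)·deg(g), as expected for curves with no common component (the affine F_11-count falls short of the bound because intersections may lie at infinity, over extension fields, or carry multiplicity).


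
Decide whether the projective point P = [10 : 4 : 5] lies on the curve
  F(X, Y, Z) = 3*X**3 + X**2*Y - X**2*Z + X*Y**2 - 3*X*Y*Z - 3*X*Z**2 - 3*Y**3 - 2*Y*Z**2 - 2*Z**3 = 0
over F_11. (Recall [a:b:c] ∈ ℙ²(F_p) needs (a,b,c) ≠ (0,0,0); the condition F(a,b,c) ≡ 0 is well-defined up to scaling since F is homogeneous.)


F(10,4,5) ≡ 1 (mod 11); P is NOT on the curve.

Evaluate F(10, 4, 5) term-by-term (mod 11).
  3*X**3 ↦ 3·1000·1·1 = 3000
  X**2*Y ↦ 1·100·4·1 = 400
  -X**2*Z ↦ -1·100·1·5 = -500
  X*Y**2 ↦ 1·10·16·1 = 160
  -3*X*Y*Z ↦ -3·10·4·5 = -600
  -3*X*Z**2 ↦ -3·10·1·25 = -750
  -3*Y**3 ↦ -3·1·64·1 = -192
  -2*Y*Z**2 ↦ -2·1·4·25 = -200
  -2*Z**3 ↦ -2·1·1·125 = -250
Sum: F(10, 4, 5) = (3000) + (400) + (-500) + (160) + (-600) + (-750) + (-192) + (-200) + (-250) = 1068.
Reducing mod 11: 1068 ≡ 1 (mod 11).
Since F(a, b, c) ≡ 1 ≠ 0 (mod 11), P does NOT lie on the curve.


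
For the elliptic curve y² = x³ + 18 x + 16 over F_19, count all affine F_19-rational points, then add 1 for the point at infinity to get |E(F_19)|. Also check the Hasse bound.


Affine points = {(0, 4), (0, 15), (1, 4), (1, 15), (4, 0), (6, 6), (6, 13), (8, 8), (8, 11), (11, 5), (11, 14), (16, 7), (16, 12), (18, 4), (18, 15)}; affine count = 15; |E(F_19)| = 16.

Discriminant check: Δ ∝ 4a³ + 27b² = 4·18³ + 27·16² = 4·5832 + 27·256 ≡ 11 (mod 19). Nonzero ⇒ E is nonsingular.
For each x ∈ F_19, compute rhs = x³ + 18·x + 16 mod 19, then count y ∈ F_19 with y² ≡ rhs.
  x = 0: rhs = 16, matching y values: 4, 15 (2 points).
  x = 1: rhs = 16, matching y values: 4, 15 (2 points).
  x = 2: rhs = 3, matching y values: none (0 points).
  x = 3: rhs = 2, matching y values: none (0 points).
  x = 4: rhs = 0, matching y values: 0 (1 points).
  x = 5: rhs = 3, matching y values: none (0 points).
  x = 6: rhs = 17, matching y values: 6, 13 (2 points).
  x = 7: rhs = 10, matching y values: none (0 points).
  x = 8: rhs = 7, matching y values: 8, 11 (2 points).
  x = 9: rhs = 14, matching y values: none (0 points).
  x = 10: rhs = 18, matching y values: none (0 points).
  x = 11: rhs = 6, matching y values: 5, 14 (2 points).
  x = 12: rhs = 3, matching y values: none (0 points).
  x = 13: rhs = 15, matching y values: none (0 points).
  x = 14: rhs = 10, matching y values: none (0 points).
  x = 15: rhs = 13, matching y values: none (0 points).
  x = 16: rhs = 11, matching y values: 7, 12 (2 points).
  x = 17: rhs = 10, matching y values: none (0 points).
  x = 18: rhs = 16, matching y values: 4, 15 (2 points).
Total affine count: 15.
Full point count |E(F_19)| = 15 + 1 = 16.
Hasse bound: |16 − (19+1)| = |-4| = 4 ≤ 2√19 ≈ 8.7178 ✓.


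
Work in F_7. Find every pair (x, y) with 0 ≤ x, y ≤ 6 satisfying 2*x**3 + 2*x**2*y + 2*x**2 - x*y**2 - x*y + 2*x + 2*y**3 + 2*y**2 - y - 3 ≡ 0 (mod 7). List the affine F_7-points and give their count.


Affine F_7-points: {(0, 1), (1, 4), (5, 1), (5, 2)}; count = 4.

For each of the 49 pairs (x, y) ∈ F_7², evaluate f(x, y) mod 7. Record the zeros.
  x = 0: [0↦4, 1↦0, 2↦5, 3↦3, 4↦6, 5↦5, 6↦5]  zeros at y ∈ {1}
  x = 1: [0↦3, 1↦6, 2↦2, 3↦3, 4↦0, 5↦5, 6↦2]  zeros at y ∈ {4}
  x = 2: [0↦4, 1↦4, 2↦2, 3↦3, 4↦5, 5↦6, 6↦4]  zeros at y ∈ ∅
  x = 3: [0↦5, 1↦6, 2↦3, 3↦1, 4↦5, 5↦6, 6↦2]  zeros at y ∈ ∅
  x = 4: [0↦4, 1↦3, 2↦3, 3↦2, 4↦5, 5↦3, 6↦1]  zeros at y ∈ ∅
  x = 5: [0↦6, 1↦0, 2↦0, 3↦4, 4↦3, 5↦2, 6↦6]  zeros at y ∈ {1, 2}
  x = 6: [0↦2, 1↦2, 2↦6, 3↦5, 4↦4, 5↦1, 6↦1]  zeros at y ∈ ∅
Collecting zeros: affine points = {(0, 1), (1, 4), (5, 1), (5, 2)}.
Total count |C(F_7)_aff| = 4.


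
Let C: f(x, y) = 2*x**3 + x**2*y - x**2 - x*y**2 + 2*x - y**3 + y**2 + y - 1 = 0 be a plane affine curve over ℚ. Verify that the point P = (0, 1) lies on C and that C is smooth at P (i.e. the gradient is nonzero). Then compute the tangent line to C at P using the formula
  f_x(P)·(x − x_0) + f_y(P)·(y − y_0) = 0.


Tangent line at P: x = 0.

Step 1: f(0, 1) = 0, so P lies on C.
Step 2: partial derivatives
  f_x(x, y) = 6*x**2 + 2*x*y - 2*x - y**2 + 2, f_y(x, y) = x**2 - 2*x*y - 3*y**2 + 2*y + 1.
  f_x(P) = 1, f_y(P) = 0 (gradient nonzero, so P is smooth).
Step 3: tangent line at P: 1·(x − 0) + 0·(y − 1) = 0.
Expanding: x = 0.


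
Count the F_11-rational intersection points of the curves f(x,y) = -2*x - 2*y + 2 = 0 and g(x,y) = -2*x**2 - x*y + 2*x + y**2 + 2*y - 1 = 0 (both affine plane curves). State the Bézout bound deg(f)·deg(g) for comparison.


Common zeros: {(8, 4)}; count = 1; Bézout bound = 2.

deg(f) = 1, deg(g) = 2, so Bézout bound = 2.
Scan x ∈ F_11. For each x, list the y ∈ F_11 with f(x, y) ≡ 0 and those with g(x, y) ≡ 0 (mod 11); the common zeros in that column are the intersection.
  x = 0: f ≡ 0 at y ∈ {1}; g ≡ 0 at y ∈ ∅; common: ∅.
  x = 1: f ≡ 0 at y ∈ {0}; g ≡ 0 at y ∈ {3, 7}; common: ∅.
  x = 2: f ≡ 0 at y ∈ {10}; g ≡ 0 at y ∈ {4, 7}; common: ∅.
  x = 3: f ≡ 0 at y ∈ {9}; g ≡ 0 at y ∈ {2, 10}; common: ∅.
  x = 4: f ≡ 0 at y ∈ {8}; g ≡ 0 at y ∈ {3, 10}; common: ∅.
  x = 5: f ≡ 0 at y ∈ {7}; g ≡ 0 at y ∈ ∅; common: ∅.
  x = 6: f ≡ 0 at y ∈ {6}; g ≡ 0 at y ∈ ∅; common: ∅.
  x = 7: f ≡ 0 at y ∈ {5}; g ≡ 0 at y ∈ ∅; common: ∅.
  x = 8: f ≡ 0 at y ∈ {4}; g ≡ 0 at y ∈ {2, 4}; common: {4}.
  x = 9: f ≡ 0 at y ∈ {3}; g ≡ 0 at y ∈ ∅; common: ∅.
  x = 10: f ≡ 0 at y ∈ {2}; g ≡ 0 at y ∈ ∅; common: ∅.
Collecting: common zeros = {(8, 4)}, so the count is 1.
Comparison with the Bézout bound: 1 ≤ 2 = deg(f)·deg(g), as expected for curves with no common component (the affine F_11-count falls short of the bound because intersections may lie at infinity, over extension fields, or carry multiplicity).


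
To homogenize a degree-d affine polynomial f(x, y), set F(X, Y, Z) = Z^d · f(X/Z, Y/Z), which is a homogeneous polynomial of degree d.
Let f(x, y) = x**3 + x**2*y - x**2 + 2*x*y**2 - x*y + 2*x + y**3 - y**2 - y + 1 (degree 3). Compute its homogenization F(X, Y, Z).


F(X, Y, Z) = X**3 + X**2*Y - X**2*Z + 2*X*Y**2 - X*Y*Z + 2*X*Z**2 + Y**3 - Y**2*Z - Y*Z**2 + Z**3

deg(f) = 3.
Substitute x = X/Z, y = Y/Z into f, then multiply by Z^3.
  monomial 1·x^3·y^0 ↦ 1·X^3·Y^0·Z^0.
  monomial 1·x^2·y^1 ↦ 1·X^2·Y^1·Z^0.
  monomial -1·x^2·y^0 ↦ -1·X^2·Y^0·Z^1.
  monomial 2·x^1·y^2 ↦ 2·X^1·Y^2·Z^0.
  monomial -1·x^1·y^1 ↦ -1·X^1·Y^1·Z^1.
  monomial 2·x^1·y^0 ↦ 2·X^1·Y^0·Z^2.
  monomial 1·x^0·y^3 ↦ 1·X^0·Y^3·Z^0.
  monomial -1·x^0·y^2 ↦ -1·X^0·Y^2·Z^1.
  monomial -1·x^0·y^1 ↦ -1·X^0·Y^1·Z^2.
  monomial 1·x^0·y^0 ↦ 1·X^0·Y^0·Z^3.
Collecting: F(X, Y, Z) = X**3 + X**2*Y - X**2*Z + 2*X*Y**2 - X*Y*Z + 2*X*Z**2 + Y**3 - Y**2*Z - Y*Z**2 + Z**3.


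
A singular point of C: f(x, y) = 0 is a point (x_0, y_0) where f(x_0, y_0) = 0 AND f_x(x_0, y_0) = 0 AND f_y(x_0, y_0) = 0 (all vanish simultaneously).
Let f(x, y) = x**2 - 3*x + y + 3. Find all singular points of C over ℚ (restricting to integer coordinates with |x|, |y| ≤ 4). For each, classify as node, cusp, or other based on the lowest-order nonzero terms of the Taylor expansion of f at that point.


No singular points in the scanned grid; C is smooth there.

Compute partial derivatives:
  f_x = 2*x - 3.
  f_y = 1.
f_y = 1 is a nonzero constant, so f_y never vanishes: no point (x, y) can satisfy f = f_x = f_y = 0. In particular no (x, y) ∈ {−4, ..., 4}² is singular; the curve is smooth.


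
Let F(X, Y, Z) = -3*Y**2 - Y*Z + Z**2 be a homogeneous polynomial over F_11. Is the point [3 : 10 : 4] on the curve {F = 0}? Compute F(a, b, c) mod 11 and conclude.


F(3,10,4) ≡ 6 (mod 11); P is NOT on the curve.

Evaluate F(3, 10, 4) term-by-term (mod 11).
  -3*Y**2 ↦ -3·1·100·1 = -300
  -Y*Z ↦ -1·1·10·4 = -40
  Z**2 ↦ 1·1·1·16 = 16
Sum: F(3, 10, 4) = (-300) + (-40) + (16) = -324.
Reducing mod 11: -324 ≡ 6 (mod 11).
Since F(a, b, c) ≡ 6 ≠ 0 (mod 11), P does NOT lie on the curve.


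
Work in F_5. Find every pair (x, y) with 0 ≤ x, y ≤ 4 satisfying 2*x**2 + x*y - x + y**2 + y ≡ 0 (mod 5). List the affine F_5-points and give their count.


Affine F_5-points: {(0, 0), (0, 4), (1, 4), (2, 1), (3, 0), (3, 1)}; count = 6.

For each of the 25 pairs (x, y) ∈ F_5², evaluate f(x, y) mod 5. Record the zeros.
  x = 0: [0↦0, 1↦2, 2↦1, 3↦2, 4↦0]  zeros at y ∈ {0, 4}
  x = 1: [0↦1, 1↦4, 2↦4, 3↦1, 4↦0]  zeros at y ∈ {4}
  x = 2: [0↦1, 1↦0, 2↦1, 3↦4, 4↦4]  zeros at y ∈ {1}
  x = 3: [0↦0, 1↦0, 2↦2, 3↦1, 4↦2]  zeros at y ∈ {0, 1}
  x = 4: [0↦3, 1↦4, 2↦2, 3↦2, 4↦4]  zeros at y ∈ ∅
Collecting zeros: affine points = {(0, 0), (0, 4), (1, 4), (2, 1), (3, 0), (3, 1)}.
Total count |C(F_5)_aff| = 6.


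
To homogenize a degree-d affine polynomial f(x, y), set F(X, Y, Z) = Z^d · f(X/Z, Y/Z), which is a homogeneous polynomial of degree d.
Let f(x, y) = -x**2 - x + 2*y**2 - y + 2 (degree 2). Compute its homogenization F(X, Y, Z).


F(X, Y, Z) = -X**2 - X*Z + 2*Y**2 - Y*Z + 2*Z**2

deg(f) = 2.
Substitute x = X/Z, y = Y/Z into f, then multiply by Z^2.
  monomial -1·x^2·y^0 ↦ -1·X^2·Y^0·Z^0.
  monomial -1·x^1·y^0 ↦ -1·X^1·Y^0·Z^1.
  monomial 2·x^0·y^2 ↦ 2·X^0·Y^2·Z^0.
  monomial -1·x^0·y^1 ↦ -1·X^0·Y^1·Z^1.
  monomial 2·x^0·y^0 ↦ 2·X^0·Y^0·Z^2.
Collecting: F(X, Y, Z) = -X**2 - X*Z + 2*Y**2 - Y*Z + 2*Z**2.


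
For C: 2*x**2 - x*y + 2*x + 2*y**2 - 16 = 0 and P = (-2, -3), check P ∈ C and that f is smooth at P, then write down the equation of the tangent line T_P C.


Tangent line at P: -3*x - 10*y - 36 = 0.

Step 1: f(-2, -3) = 0, so P lies on C.
Step 2: partial derivatives
  f_x(x, y) = 4*x - y + 2, f_y(x, y) = -x + 4*y.
  f_x(P) = -3, f_y(P) = -10 (gradient nonzero, so P is smooth).
Step 3: tangent line at P: -3·(x − -2) + -10·(y − -3) = 0.
Expanding: -3*x - 10*y - 36 = 0.


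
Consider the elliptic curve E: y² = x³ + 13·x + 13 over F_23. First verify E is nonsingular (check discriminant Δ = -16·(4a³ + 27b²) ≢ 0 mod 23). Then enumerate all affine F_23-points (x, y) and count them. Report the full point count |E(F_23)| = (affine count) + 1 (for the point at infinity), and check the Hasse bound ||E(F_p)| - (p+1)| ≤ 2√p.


Affine points = {(0, 6), (0, 17), (1, 2), (1, 21), (2, 1), (2, 22), (6, 10), (6, 13), (8, 10), (8, 13), (9, 10), (9, 13), (10, 4), (10, 19), (14, 8), (14, 15), (15, 8), (15, 15), (16, 4), (16, 19), (17, 8), (17, 15), (19, 9), (19, 14), (20, 4), (20, 19), (21, 5), (21, 18)}; affine count = 28; |E(F_23)| = 29.

Discriminant check: Δ ∝ 4a³ + 27b² = 4·13³ + 27·13² = 4·2197 + 27·169 ≡ 11 (mod 23). Nonzero ⇒ E is nonsingular.
For each x ∈ F_23, compute rhs = x³ + 13·x + 13 mod 23, then count y ∈ F_23 with y² ≡ rhs.
  x = 0: rhs = 13, matching y values: 6, 17 (2 points).
  x = 1: rhs = 4, matching y values: 2, 21 (2 points).
  x = 2: rhs = 1, matching y values: 1, 22 (2 points).
  x = 3: rhs = 10, matching y values: none (0 points).
  x = 4: rhs = 14, matching y values: none (0 points).
  x = 5: rhs = 19, matching y values: none (0 points).
  x = 6: rhs = 8, matching y values: 10, 13 (2 points).
  x = 7: rhs = 10, matching y values: none (0 points).
  x = 8: rhs = 8, matching y values: 10, 13 (2 points).
  x = 9: rhs = 8, matching y values: 10, 13 (2 points).
  x = 10: rhs = 16, matching y values: 4, 19 (2 points).
  x = 11: rhs = 15, matching y values: none (0 points).
  x = 12: rhs = 11, matching y values: none (0 points).
  x = 13: rhs = 10, matching y values: none (0 points).
  x = 14: rhs = 18, matching y values: 8, 15 (2 points).
  x = 15: rhs = 18, matching y values: 8, 15 (2 points).
  x = 16: rhs = 16, matching y values: 4, 19 (2 points).
  x = 17: rhs = 18, matching y values: 8, 15 (2 points).
  x = 18: rhs = 7, matching y values: none (0 points).
  x = 19: rhs = 12, matching y values: 9, 14 (2 points).
  x = 20: rhs = 16, matching y values: 4, 19 (2 points).
  x = 21: rhs = 2, matching y values: 5, 18 (2 points).
  x = 22: rhs = 22, matching y values: none (0 points).
Total affine count: 28.
Full point count |E(F_23)| = 28 + 1 = 29.
Hasse bound: |29 − (23+1)| = |5| = 5 ≤ 2√23 ≈ 9.5917 ✓.


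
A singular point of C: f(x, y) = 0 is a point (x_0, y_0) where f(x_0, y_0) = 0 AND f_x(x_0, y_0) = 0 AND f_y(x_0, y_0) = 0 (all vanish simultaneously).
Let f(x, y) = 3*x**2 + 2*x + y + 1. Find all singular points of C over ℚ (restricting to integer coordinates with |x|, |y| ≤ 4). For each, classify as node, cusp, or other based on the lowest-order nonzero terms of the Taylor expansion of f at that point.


No singular points in the scanned grid; C is smooth there.

Compute partial derivatives:
  f_x = 6*x + 2.
  f_y = 1.
f_y = 1 is a nonzero constant, so f_y never vanishes: no point (x, y) can satisfy f = f_x = f_y = 0. In particular no (x, y) ∈ {−4, ..., 4}² is singular; the curve is smooth.


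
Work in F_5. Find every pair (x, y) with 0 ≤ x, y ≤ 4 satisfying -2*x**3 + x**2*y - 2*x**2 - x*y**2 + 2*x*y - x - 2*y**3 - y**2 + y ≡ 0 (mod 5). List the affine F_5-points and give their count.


Affine F_5-points: {(0, 0), (0, 3), (0, 4), (1, 0), (1, 1), (1, 3), (2, 3), (3, 0), (3, 1), (3, 2), (4, 2)}; count = 11.

For each of the 25 pairs (x, y) ∈ F_5², evaluate f(x, y) mod 5. Record the zeros.
  x = 0: [0↦0, 1↦3, 2↦2, 3↦0, 4↦0]  zeros at y ∈ {0, 3, 4}
  x = 1: [0↦0, 1↦0, 2↦4, 3↦0, 4↦1]  zeros at y ∈ {0, 1, 3}
  x = 2: [0↦4, 1↦3, 2↦4, 3↦0, 4↦4]  zeros at y ∈ {3}
  x = 3: [0↦0, 1↦0, 2↦0, 3↦3, 4↦2]  zeros at y ∈ {0, 1, 2}
  x = 4: [0↦1, 1↦4, 2↦0, 3↦2, 4↦3]  zeros at y ∈ {2}
Collecting zeros: affine points = {(0, 0), (0, 3), (0, 4), (1, 0), (1, 1), (1, 3), (2, 3), (3, 0), (3, 1), (3, 2), (4, 2)}.
Total count |C(F_5)_aff| = 11.


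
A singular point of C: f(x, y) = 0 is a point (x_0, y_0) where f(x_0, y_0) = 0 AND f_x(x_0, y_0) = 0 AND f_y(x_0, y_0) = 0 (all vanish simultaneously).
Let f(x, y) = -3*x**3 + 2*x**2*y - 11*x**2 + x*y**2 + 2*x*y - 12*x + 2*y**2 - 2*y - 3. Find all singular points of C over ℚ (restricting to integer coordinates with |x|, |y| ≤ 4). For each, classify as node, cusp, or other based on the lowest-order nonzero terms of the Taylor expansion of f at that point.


Singular points: {(-1, 1)}; classification: cusp.

Compute partial derivatives:
  f_x = -9*x**2 + 4*x*y - 22*x + y**2 + 2*y - 12.
  f_y = 2*x**2 + 2*x*y + 2*x + 4*y - 2.
Scan x_0 ∈ {−4, ..., 4}. For each x_0, f_y(x_0, y) is a polynomial in y; find its integer roots y ∈ {−4, ..., 4}, then test f_x and f at those candidates.
  x = -4: f_y(-4, y) = 22 - 4*y; no integer root y with |y| ≤ 4.
  x = -3: f_y(-3, y) = 10 - 2*y; no integer root y with |y| ≤ 4.
  x = -2: f_y(-2, y) = 2; no integer root y with |y| ≤ 4.
  x = -1: f_y(-1, y) = 2*y - 2; vanishes at y ∈ {1}. (-1, 1): f_x = 0, f = 0 — SINGULAR.
  x = 0: f_y(0, y) = 4*y - 2; no integer root y with |y| ≤ 4.
  x = 1: f_y(1, y) = 6*y + 2; no integer root y with |y| ≤ 4.
  x = 2: f_y(2, y) = 8*y + 10; no integer root y with |y| ≤ 4.
  x = 3: f_y(3, y) = 10*y + 22; no integer root y with |y| ≤ 4.
  x = 4: f_y(4, y) = 12*y + 38; no integer root y with |y| ≤ 4.
Only singular point on the grid: (-1, 1).
Classify: substitute x = -1 + u, y = 1 + v and expand: f = -3*u**3 + 2*u**2*v + u*v**2 + v**2.
No constant or linear terms (consistent with a singular point). Quadratic part: v**2. Cubic part: -3*u**3 + 2*u**2*v + u*v**2.
The quadratic part v**2 is a perfect square, so there is a single (double) tangent line v = 0, i.e. y = 1. Restricting the cubic part to that line (v = 0) leaves -3*u**3 ≠ 0, so f is not divisible by v and the branch is v² ≈ 3*u**3 to lowest order — this is a cusp.
Classification: cusp.
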